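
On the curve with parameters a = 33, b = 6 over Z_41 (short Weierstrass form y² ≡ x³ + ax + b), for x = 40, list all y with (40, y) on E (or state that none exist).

x³ + 33x + 6 = 65326 ≡ 13 (mod 41).
13 is a non-residue mod 41; no y exists.

none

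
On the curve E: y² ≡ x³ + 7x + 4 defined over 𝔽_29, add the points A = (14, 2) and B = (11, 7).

(14, 2) + (11, 7). λ = (7 - 2)/(11 - 14) ≡ 5/26 mod 29. 26⁻¹ ≡ 19 (mod 29), so λ ≡ 8.
  x = λ² - 14 - 11 = 64 - 25 ≡ 10; y = λ·(14 - 10) - 2 ≡ 1. → (10, 1)

(10, 1)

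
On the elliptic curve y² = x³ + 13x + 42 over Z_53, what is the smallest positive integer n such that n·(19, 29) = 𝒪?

2P: tangent at (19, 29): λ = (3·19² + 13)/(2·29) ≡ 36/5. 5⁻¹ ≡ 32 (mod 53) since 5·32 = 160 ≡ 1, so λ ≡ 36·32 ≡ 39.
  x = λ² - 19 - 19 = 1521 - 38 ≡ 52; y = λ·(19 - 52) - 29 ≡ 9. → (52, 9)
3P: (52, 9) + (19, 29). λ = (29 - 9)/(19 - 52) ≡ 20/20 mod 53. 20⁻¹ ≡ 8 (mod 53), so λ ≡ 1.
  x = λ² - 52 - 19 = 1 - 71 ≡ 36; y = λ·(52 - 36) - 9 ≡ 7. → (36, 7)
4P: (36, 7) + (19, 29). λ = (29 - 7)/(19 - 36) ≡ 22/36 mod 53. 36⁻¹ ≡ 28 (mod 53), so λ ≡ 33.
  x = λ² - 36 - 19 = 1089 - 55 ≡ 27; y = λ·(36 - 27) - 7 ≡ 25. → (27, 25)
5P: (27, 25) + (19, 29). λ = (29 - 25)/(19 - 27) ≡ 4/45 mod 53. 45⁻¹ ≡ 33 (mod 53), so λ ≡ 26.
  x = λ² - 27 - 19 = 676 - 46 ≡ 47; y = λ·(27 - 47) - 25 ≡ 38. → (47, 38)
6P: (47, 38) + (19, 29). λ = (29 - 38)/(19 - 47) ≡ 44/25 mod 53. 25⁻¹ ≡ 17 (mod 53) since 25·17 = 425 ≡ 1, so λ ≡ 6.
  x = λ² - 47 - 19 = 36 - 66 ≡ 23; y = λ·(47 - 23) - 38 ≡ 0. → (23, 0)
7P: (23, 0) + (19, 29). λ = (29 - 0)/(19 - 23) ≡ 29/49 mod 53. 49⁻¹ ≡ 13 (mod 53) since 49·13 = 637 ≡ 1, so λ ≡ 6.
  x = λ² - 23 - 19 = 36 - 42 ≡ 47; y = λ·(23 - 47) - 0 ≡ 15. → (47, 15)
8P: (47, 15) + (19, 29). λ = (29 - 15)/(19 - 47) ≡ 14/25 mod 53. 25⁻¹ ≡ 17 (mod 53) since 25·17 = 425 ≡ 1, so λ ≡ 26.
  x = λ² - 47 - 19 = 676 - 66 ≡ 27; y = λ·(47 - 27) - 15 ≡ 28. → (27, 28)
9P: (27, 28) + (19, 29). λ = (29 - 28)/(19 - 27) ≡ 1/45 mod 53. 45⁻¹ ≡ 33 (mod 53) since 45·33 = 1485 ≡ 1, so λ ≡ 33.
  x = λ² - 27 - 19 = 1089 - 46 ≡ 36; y = λ·(27 - 36) - 28 ≡ 46. → (36, 46)
10P: (36, 46) + (19, 29). λ = (29 - 46)/(19 - 36) ≡ 36/36 mod 53. 36⁻¹ ≡ 28 (mod 53), so λ ≡ 1.
  x = λ² - 36 - 19 = 1 - 55 ≡ 52; y = λ·(36 - 52) - 46 ≡ 44. → (52, 44)
11P: (52, 44) + (19, 29). λ = (29 - 44)/(19 - 52) ≡ 38/20 mod 53. 20⁻¹ ≡ 8 (mod 53) since 20·8 = 160 ≡ 1, so λ ≡ 39.
  x = λ² - 52 - 19 = 1521 - 71 ≡ 19; y = λ·(52 - 19) - 44 ≡ 24. → (19, 24)
12P: (19, 24) + (19, 29): same x and y₁ ≡ -y₂, so the sum is 𝒪.
12P = 𝒪, so the order is 12.

12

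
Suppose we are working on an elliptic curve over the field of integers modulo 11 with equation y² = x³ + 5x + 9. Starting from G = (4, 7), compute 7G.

Repeated addition: build up to 7G.
2G: tangent at (4, 7): λ = (3·4² + 5)/(2·7) ≡ 9/3. 3⁻¹ ≡ 4 (mod 11), so λ ≡ 9·4 ≡ 3.
  x = λ² - 4 - 4 = 9 - 8 ≡ 1; y = λ·(4 - 1) - 7 ≡ 2. → (1, 2)
3G: (1, 2) + (4, 7). λ = (7 - 2)/(4 - 1) ≡ 5/3 mod 11. 3⁻¹ ≡ 4 (mod 11), so λ ≡ 9.
  x = λ² - 1 - 4 = 81 - 5 ≡ 10; y = λ·(1 - 10) - 2 ≡ 5. → (10, 5)
4G: (10, 5) + (4, 7). λ = (7 - 5)/(4 - 10) ≡ 2/5 mod 11. 5⁻¹ ≡ 9 (mod 11), so λ ≡ 7.
  x = λ² - 10 - 4 = 49 - 14 ≡ 2; y = λ·(10 - 2) - 5 ≡ 7. → (2, 7)
5G: (2, 7) + (4, 7). λ = (7 - 7)/(4 - 2) ≡ 0/2 mod 11. 2⁻¹ ≡ 6 (mod 11), so λ ≡ 0.
  x = λ² - 2 - 4 = 0 - 6 ≡ 5; y = λ·(2 - 5) - 7 ≡ 4. → (5, 4)
6G: (5, 4) + (4, 7). λ = (7 - 4)/(4 - 5) ≡ 3/10 mod 11. 10⁻¹ ≡ 10 (mod 11), so λ ≡ 8.
  x = λ² - 5 - 4 = 64 - 9 ≡ 0; y = λ·(5 - 0) - 4 ≡ 3. → (0, 3)
7G: (0, 3) + (4, 7). λ = (7 - 3)/(4 - 0) ≡ 4/4 mod 11. 4⁻¹ ≡ 3 (mod 11), so λ ≡ 1.
  x = λ² - 0 - 4 = 1 - 4 ≡ 8; y = λ·(0 - 8) - 3 ≡ 0. → (8, 0)

(8, 0)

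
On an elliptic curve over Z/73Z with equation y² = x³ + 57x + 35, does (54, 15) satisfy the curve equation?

no

y² = 15² ≡ 6; x³ + 57x + 35 = 160577 ≡ 50 (mod 73). 6 ≠ 50.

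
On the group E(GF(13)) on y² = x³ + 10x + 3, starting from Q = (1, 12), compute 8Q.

Repeated addition: build up to 8Q.
2Q: tangent at (1, 12): λ = (3·1² + 10)/(2·12) ≡ 0/11. 11⁻¹ ≡ 6 (mod 13), so λ ≡ 0·6 ≡ 0.
  x = λ² - 1 - 1 = 0 - 2 ≡ 11; y = λ·(1 - 11) - 12 ≡ 1. → (11, 1)
3Q: (11, 1) + (1, 12). λ = (12 - 1)/(1 - 11) ≡ 11/3 mod 13. 3⁻¹ ≡ 9 (mod 13) since 3·9 = 27 ≡ 1, so λ ≡ 8.
  x = λ² - 11 - 1 = 64 - 12 ≡ 0; y = λ·(11 - 0) - 1 ≡ 9. → (0, 9)
4Q: (0, 9) + (1, 12). λ = (12 - 9)/(1 - 0) ≡ 3/1 mod 13. 1⁻¹ ≡ 1 (mod 13) since 1·1 = 1 ≡ 1, so λ ≡ 3.
  x = λ² - 0 - 1 = 9 - 1 ≡ 8; y = λ·(0 - 8) - 9 ≡ 6. → (8, 6)
5Q: (8, 6) + (1, 12). λ = (12 - 6)/(1 - 8) ≡ 6/6 mod 13. 6⁻¹ ≡ 11 (mod 13), so λ ≡ 1.
  x = λ² - 8 - 1 = 1 - 9 ≡ 5; y = λ·(8 - 5) - 6 ≡ 10. → (5, 10)
6Q: (5, 10) + (1, 12). λ = (12 - 10)/(1 - 5) ≡ 2/9 mod 13. 9⁻¹ ≡ 3 (mod 13), so λ ≡ 6.
  x = λ² - 5 - 1 = 36 - 6 ≡ 4; y = λ·(5 - 4) - 10 ≡ 9. → (4, 9)
7Q: (4, 9) + (1, 12). λ = (12 - 9)/(1 - 4) ≡ 3/10 mod 13. 10⁻¹ ≡ 4 (mod 13), so λ ≡ 12.
  x = λ² - 4 - 1 = 144 - 5 ≡ 9; y = λ·(4 - 9) - 9 ≡ 9. → (9, 9)
8Q: (9, 9) + (1, 12). λ = (12 - 9)/(1 - 9) ≡ 3/5 mod 13. 5⁻¹ ≡ 8 (mod 13), so λ ≡ 11.
  x = λ² - 9 - 1 = 121 - 10 ≡ 7; y = λ·(9 - 7) - 9 ≡ 0. → (7, 0)

(7, 0)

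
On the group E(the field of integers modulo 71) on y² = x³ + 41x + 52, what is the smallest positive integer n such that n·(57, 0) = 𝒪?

2P: (57, 0) + (57, 0): same x and y₁ ≡ -y₂, so the sum is 𝒪.
2P = 𝒪, so the order is 2.

2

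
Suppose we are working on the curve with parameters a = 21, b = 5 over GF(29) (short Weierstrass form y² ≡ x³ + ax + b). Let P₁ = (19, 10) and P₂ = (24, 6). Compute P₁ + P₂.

(19, 10) + (24, 6). λ = (6 - 10)/(24 - 19) ≡ 25/5 mod 29. 5⁻¹ ≡ 6 (mod 29) since 5·6 = 30 ≡ 1, so λ ≡ 5.
  x = λ² - 19 - 24 = 25 - 43 ≡ 11; y = λ·(19 - 11) - 10 ≡ 1. → (11, 1)

(11, 1)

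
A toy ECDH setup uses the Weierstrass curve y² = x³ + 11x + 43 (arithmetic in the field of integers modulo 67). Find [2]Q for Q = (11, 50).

tangent at (11, 50): λ = (3·11² + 11)/(2·50) ≡ 39/33. 33⁻¹ ≡ 65 (mod 67) since 33·65 = 2145 ≡ 1, so λ ≡ 39·65 ≡ 56.
  x = λ² - 11 - 11 = 3136 - 22 ≡ 32; y = λ·(11 - 32) - 50 ≡ 47. → (32, 47)

(32, 47)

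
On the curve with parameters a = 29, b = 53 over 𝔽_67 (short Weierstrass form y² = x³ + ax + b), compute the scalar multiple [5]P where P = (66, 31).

(34, 3)

Double-and-add on 5 = (101)₂. Start with P = (66, 31) for the leading 1-bit.
double: tangent at (66, 31): λ = (3·66² + 29)/(2·31) ≡ 32/62. 62⁻¹ ≡ 40 (mod 67), so λ ≡ 32·40 ≡ 7.
  x = λ² - 66 - 66 = 49 - 132 ≡ 51; y = λ·(66 - 51) - 31 ≡ 7. → (51, 7)
double: tangent at (51, 7): λ = (3·51² + 29)/(2·7) ≡ 60/14. 14⁻¹ ≡ 24 (mod 67) since 14·24 = 336 ≡ 1, so λ ≡ 60·24 ≡ 33.
  x = λ² - 51 - 51 = 1089 - 102 ≡ 49; y = λ·(51 - 49) - 7 ≡ 59. → (49, 59)
add P: (49, 59) + (66, 31). λ = (31 - 59)/(66 - 49) ≡ 39/17 mod 67. 17⁻¹ ≡ 4 (mod 67), so λ ≡ 22.
  x = λ² - 49 - 66 = 484 - 115 ≡ 34; y = λ·(49 - 34) - 59 ≡ 3. → (34, 3)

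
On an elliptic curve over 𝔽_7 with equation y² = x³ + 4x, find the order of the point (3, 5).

8

2P: tangent at (3, 5): λ = (3·3² + 4)/(2·5) ≡ 3/3. 3⁻¹ ≡ 5 (mod 7) since 3·5 = 15 ≡ 1, so λ ≡ 3·5 ≡ 1.
  x = λ² - 3 - 3 = 1 - 6 ≡ 2; y = λ·(3 - 2) - 5 ≡ 3. → (2, 3)
3P: (2, 3) + (3, 5). λ = (5 - 3)/(3 - 2) ≡ 2/1 mod 7. 1⁻¹ ≡ 1 (mod 7) since 1·1 = 1 ≡ 1, so λ ≡ 2.
  x = λ² - 2 - 3 = 4 - 5 ≡ 6; y = λ·(2 - 6) - 3 ≡ 3. → (6, 3)
4P: (6, 3) + (3, 5). λ = (5 - 3)/(3 - 6) ≡ 2/4 mod 7. 4⁻¹ ≡ 2 (mod 7), so λ ≡ 4.
  x = λ² - 6 - 3 = 16 - 9 ≡ 0; y = λ·(6 - 0) - 3 ≡ 0. → (0, 0)
5P: (0, 0) + (3, 5). λ = (5 - 0)/(3 - 0) ≡ 5/3 mod 7. 3⁻¹ ≡ 5 (mod 7), so λ ≡ 4.
  x = λ² - 0 - 3 = 16 - 3 ≡ 6; y = λ·(0 - 6) - 0 ≡ 4. → (6, 4)
6P: (6, 4) + (3, 5). λ = (5 - 4)/(3 - 6) ≡ 1/4 mod 7. 4⁻¹ ≡ 2 (mod 7) since 4·2 = 8 ≡ 1, so λ ≡ 2.
  x = λ² - 6 - 3 = 4 - 9 ≡ 2; y = λ·(6 - 2) - 4 ≡ 4. → (2, 4)
7P: (2, 4) + (3, 5). λ = (5 - 4)/(3 - 2) ≡ 1/1 mod 7. 1⁻¹ ≡ 1 (mod 7) since 1·1 = 1 ≡ 1, so λ ≡ 1.
  x = λ² - 2 - 3 = 1 - 5 ≡ 3; y = λ·(2 - 3) - 4 ≡ 2. → (3, 2)
8P: (3, 2) + (3, 5): same x and y₁ ≡ -y₂, so the sum is the point at infinity.
8P = the point at infinity, so the order is 8.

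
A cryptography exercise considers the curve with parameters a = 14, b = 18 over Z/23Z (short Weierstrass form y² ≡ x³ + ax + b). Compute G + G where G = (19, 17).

tangent at (19, 17): λ = (3·19² + 14)/(2·17) ≡ 16/11. 11⁻¹ ≡ 21 (mod 23), so λ ≡ 16·21 ≡ 14.
  x = λ² - 19 - 19 = 196 - 38 ≡ 20; y = λ·(19 - 20) - 17 ≡ 15. → (20, 15)

(20, 15)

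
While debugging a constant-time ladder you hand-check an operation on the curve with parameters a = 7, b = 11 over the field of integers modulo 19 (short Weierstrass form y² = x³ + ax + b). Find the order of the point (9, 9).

8

2P: tangent at (9, 9): λ = (3·9² + 7)/(2·9) ≡ 3/18. 18⁻¹ ≡ 18 (mod 19), so λ ≡ 3·18 ≡ 16.
  x = λ² - 9 - 9 = 256 - 18 ≡ 10; y = λ·(9 - 10) - 9 ≡ 13. → (10, 13)
3P: (10, 13) + (9, 9). λ = (9 - 13)/(9 - 10) ≡ 15/18 mod 19. 18⁻¹ ≡ 18 (mod 19), so λ ≡ 4.
  x = λ² - 10 - 9 = 16 - 19 ≡ 16; y = λ·(10 - 16) - 13 ≡ 1. → (16, 1)
4P: (16, 1) + (9, 9). λ = (9 - 1)/(9 - 16) ≡ 8/12 mod 19. 12⁻¹ ≡ 8 (mod 19), so λ ≡ 7.
  x = λ² - 16 - 9 = 49 - 25 ≡ 5; y = λ·(16 - 5) - 1 ≡ 0. → (5, 0)
5P: (5, 0) + (9, 9). λ = (9 - 0)/(9 - 5) ≡ 9/4 mod 19. 4⁻¹ ≡ 5 (mod 19) since 4·5 = 20 ≡ 1, so λ ≡ 7.
  x = λ² - 5 - 9 = 49 - 14 ≡ 16; y = λ·(5 - 16) - 0 ≡ 18. → (16, 18)
6P: (16, 18) + (9, 9). λ = (9 - 18)/(9 - 16) ≡ 10/12 mod 19. 12⁻¹ ≡ 8 (mod 19), so λ ≡ 4.
  x = λ² - 16 - 9 = 16 - 25 ≡ 10; y = λ·(16 - 10) - 18 ≡ 6. → (10, 6)
7P: (10, 6) + (9, 9). λ = (9 - 6)/(9 - 10) ≡ 3/18 mod 19. 18⁻¹ ≡ 18 (mod 19), so λ ≡ 16.
  x = λ² - 10 - 9 = 256 - 19 ≡ 9; y = λ·(10 - 9) - 6 ≡ 10. → (9, 10)
8P: (9, 10) + (9, 9): same x and y₁ ≡ -y₂, so the sum is 𝒪.
8P = 𝒪, so the order is 8.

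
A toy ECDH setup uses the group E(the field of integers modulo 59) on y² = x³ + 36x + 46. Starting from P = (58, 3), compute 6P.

Double-and-add on 6 = (110)₂. Start with P = (58, 3) for the leading 1-bit.
double: tangent at (58, 3): λ = (3·58² + 36)/(2·3) ≡ 39/6. 6⁻¹ ≡ 10 (mod 59), so λ ≡ 39·10 ≡ 36.
  x = λ² - 58 - 58 = 1296 - 116 ≡ 0; y = λ·(58 - 0) - 3 ≡ 20. → (0, 20)
add P: (0, 20) + (58, 3). λ = (3 - 20)/(58 - 0) ≡ 42/58 mod 59. 58⁻¹ ≡ 58 (mod 59), so λ ≡ 17.
  x = λ² - 0 - 58 = 289 - 58 ≡ 54; y = λ·(0 - 54) - 20 ≡ 6. → (54, 6)
double: tangent at (54, 6): λ = (3·54² + 36)/(2·6) ≡ 52/12. 12⁻¹ ≡ 5 (mod 59), so λ ≡ 52·5 ≡ 24.
  x = λ² - 54 - 54 = 576 - 108 ≡ 55; y = λ·(54 - 55) - 6 ≡ 29. → (55, 29)

(55, 29)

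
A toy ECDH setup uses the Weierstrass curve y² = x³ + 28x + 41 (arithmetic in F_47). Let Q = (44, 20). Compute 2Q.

(38, 0)

tangent at (44, 20): λ = (3·44² + 28)/(2·20) ≡ 8/40. 40⁻¹ ≡ 20 (mod 47) since 40·20 = 800 ≡ 1, so λ ≡ 8·20 ≡ 19.
  x = λ² - 44 - 44 = 361 - 88 ≡ 38; y = λ·(44 - 38) - 20 ≡ 0. → (38, 0)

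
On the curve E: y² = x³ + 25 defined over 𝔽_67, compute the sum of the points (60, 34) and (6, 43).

(60, 34) + (6, 43). λ = (43 - 34)/(6 - 60) ≡ 9/13 mod 67. 13⁻¹ ≡ 31 (mod 67), so λ ≡ 11.
  x = λ² - 60 - 6 = 121 - 66 ≡ 55; y = λ·(60 - 55) - 34 ≡ 21. → (55, 21)

(55, 21)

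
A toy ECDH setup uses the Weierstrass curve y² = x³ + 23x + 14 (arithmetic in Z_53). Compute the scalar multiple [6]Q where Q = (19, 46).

(52, 19)

Double-and-add on 6 = (110)₂. Start with Q = (19, 46) for the leading 1-bit.
double: tangent at (19, 46): λ = (3·19² + 23)/(2·46) ≡ 46/39. 39⁻¹ ≡ 34 (mod 53), so λ ≡ 46·34 ≡ 27.
  x = λ² - 19 - 19 = 729 - 38 ≡ 2; y = λ·(19 - 2) - 46 ≡ 42. → (2, 42)
add Q: (2, 42) + (19, 46). λ = (46 - 42)/(19 - 2) ≡ 4/17 mod 53. 17⁻¹ ≡ 25 (mod 53) since 17·25 = 425 ≡ 1, so λ ≡ 47.
  x = λ² - 2 - 19 = 2209 - 21 ≡ 15; y = λ·(2 - 15) - 42 ≡ 36. → (15, 36)
double: tangent at (15, 36): λ = (3·15² + 23)/(2·36) ≡ 9/19. 19⁻¹ ≡ 14 (mod 53), so λ ≡ 9·14 ≡ 20.
  x = λ² - 15 - 15 = 400 - 30 ≡ 52; y = λ·(15 - 52) - 36 ≡ 19. → (52, 19)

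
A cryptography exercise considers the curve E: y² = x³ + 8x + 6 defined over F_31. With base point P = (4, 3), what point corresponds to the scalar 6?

(12, 30)

Repeated addition: build up to 6P.
2P: tangent at (4, 3): λ = (3·4² + 8)/(2·3) ≡ 25/6. 6⁻¹ ≡ 26 (mod 31) since 6·26 = 156 ≡ 1, so λ ≡ 25·26 ≡ 30.
  x = λ² - 4 - 4 = 900 - 8 ≡ 24; y = λ·(4 - 24) - 3 ≡ 17. → (24, 17)
3P: (24, 17) + (4, 3). λ = (3 - 17)/(4 - 24) ≡ 17/11 mod 31. 11⁻¹ ≡ 17 (mod 31), so λ ≡ 10.
  x = λ² - 24 - 4 = 100 - 28 ≡ 10; y = λ·(24 - 10) - 17 ≡ 30. → (10, 30)
4P: (10, 30) + (4, 3). λ = (3 - 30)/(4 - 10) ≡ 4/25 mod 31. 25⁻¹ ≡ 5 (mod 31) since 25·5 = 125 ≡ 1, so λ ≡ 20.
  x = λ² - 10 - 4 = 400 - 14 ≡ 14; y = λ·(10 - 14) - 30 ≡ 14. → (14, 14)
5P: (14, 14) + (4, 3). λ = (3 - 14)/(4 - 14) ≡ 20/21 mod 31. 21⁻¹ ≡ 3 (mod 31), so λ ≡ 29.
  x = λ² - 14 - 4 = 841 - 18 ≡ 17; y = λ·(14 - 17) - 14 ≡ 23. → (17, 23)
6P: (17, 23) + (4, 3). λ = (3 - 23)/(4 - 17) ≡ 11/18 mod 31. 18⁻¹ ≡ 19 (mod 31) since 18·19 = 342 ≡ 1, so λ ≡ 23.
  x = λ² - 17 - 4 = 529 - 21 ≡ 12; y = λ·(17 - 12) - 23 ≡ 30. → (12, 30)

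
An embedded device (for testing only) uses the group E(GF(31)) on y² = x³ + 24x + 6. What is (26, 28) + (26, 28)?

tangent at (26, 28): λ = (3·26² + 24)/(2·28) ≡ 6/25. 25⁻¹ ≡ 5 (mod 31), so λ ≡ 6·5 ≡ 30.
  x = λ² - 26 - 26 = 900 - 52 ≡ 11; y = λ·(26 - 11) - 28 ≡ 19. → (11, 19)

(11, 19)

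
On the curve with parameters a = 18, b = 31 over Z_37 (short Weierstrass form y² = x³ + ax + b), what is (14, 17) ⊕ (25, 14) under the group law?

(10, 29)

(14, 17) + (25, 14). λ = (14 - 17)/(25 - 14) ≡ 34/11 mod 37. 11⁻¹ ≡ 27 (mod 37) since 11·27 = 297 ≡ 1, so λ ≡ 30.
  x = λ² - 14 - 25 = 900 - 39 ≡ 10; y = λ·(14 - 10) - 17 ≡ 29. → (10, 29)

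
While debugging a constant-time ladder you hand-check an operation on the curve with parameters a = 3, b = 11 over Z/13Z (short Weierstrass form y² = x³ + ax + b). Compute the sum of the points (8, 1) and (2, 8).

(8, 1) + (2, 8). λ = (8 - 1)/(2 - 8) ≡ 7/7 mod 13. 7⁻¹ ≡ 2 (mod 13) since 7·2 = 14 ≡ 1, so λ ≡ 1.
  x = λ² - 8 - 2 = 1 - 10 ≡ 4; y = λ·(8 - 4) - 1 ≡ 3. → (4, 3)

(4, 3)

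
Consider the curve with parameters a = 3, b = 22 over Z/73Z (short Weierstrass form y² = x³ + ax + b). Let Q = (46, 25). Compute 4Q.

Double-and-add on 4 = (100)₂. Start with Q = (46, 25) for the leading 1-bit.
double: tangent at (46, 25): λ = (3·46² + 3)/(2·25) ≡ 0/50. 50⁻¹ ≡ 19 (mod 73) since 50·19 = 950 ≡ 1, so λ ≡ 0·19 ≡ 0.
  x = λ² - 46 - 46 = 0 - 92 ≡ 54; y = λ·(46 - 54) - 25 ≡ 48. → (54, 48)
double: tangent at (54, 48): λ = (3·54² + 3)/(2·48) ≡ 64/23. 23⁻¹ ≡ 54 (mod 73) since 23·54 = 1242 ≡ 1, so λ ≡ 64·54 ≡ 25.
  x = λ² - 54 - 54 = 625 - 108 ≡ 6; y = λ·(54 - 6) - 48 ≡ 57. → (6, 57)

(6, 57)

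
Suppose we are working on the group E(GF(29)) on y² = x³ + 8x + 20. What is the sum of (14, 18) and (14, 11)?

The two points share x = 14 and their y-coordinates satisfy 18 + 11 ≡ 0 (mod 29), so they are inverses. Their sum is O.

O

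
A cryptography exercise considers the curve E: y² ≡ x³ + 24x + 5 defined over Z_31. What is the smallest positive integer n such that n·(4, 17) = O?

8

2P: tangent at (4, 17): λ = (3·4² + 24)/(2·17) ≡ 10/3. 3⁻¹ ≡ 21 (mod 31), so λ ≡ 10·21 ≡ 24.
  x = λ² - 4 - 4 = 576 - 8 ≡ 10; y = λ·(4 - 10) - 17 ≡ 25. → (10, 25)
3P: (10, 25) + (4, 17). λ = (17 - 25)/(4 - 10) ≡ 23/25 mod 31. 25⁻¹ ≡ 5 (mod 31), so λ ≡ 22.
  x = λ² - 10 - 4 = 484 - 14 ≡ 5; y = λ·(10 - 5) - 25 ≡ 23. → (5, 23)
4P: (5, 23) + (4, 17). λ = (17 - 23)/(4 - 5) ≡ 25/30 mod 31. 30⁻¹ ≡ 30 (mod 31), so λ ≡ 6.
  x = λ² - 5 - 4 = 36 - 9 ≡ 27; y = λ·(5 - 27) - 23 ≡ 0. → (27, 0)
5P: (27, 0) + (4, 17). λ = (17 - 0)/(4 - 27) ≡ 17/8 mod 31. 8⁻¹ ≡ 4 (mod 31) since 8·4 = 32 ≡ 1, so λ ≡ 6.
  x = λ² - 27 - 4 = 36 - 31 ≡ 5; y = λ·(27 - 5) - 0 ≡ 8. → (5, 8)
6P: (5, 8) + (4, 17). λ = (17 - 8)/(4 - 5) ≡ 9/30 mod 31. 30⁻¹ ≡ 30 (mod 31), so λ ≡ 22.
  x = λ² - 5 - 4 = 484 - 9 ≡ 10; y = λ·(5 - 10) - 8 ≡ 6. → (10, 6)
7P: (10, 6) + (4, 17). λ = (17 - 6)/(4 - 10) ≡ 11/25 mod 31. 25⁻¹ ≡ 5 (mod 31) since 25·5 = 125 ≡ 1, so λ ≡ 24.
  x = λ² - 10 - 4 = 576 - 14 ≡ 4; y = λ·(10 - 4) - 6 ≡ 14. → (4, 14)
8P: (4, 14) + (4, 17): same x and y₁ ≡ -y₂, so the sum is O.
8P = O, so the order is 8.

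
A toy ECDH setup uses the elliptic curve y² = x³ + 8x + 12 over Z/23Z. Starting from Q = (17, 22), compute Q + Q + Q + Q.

(19, 13)

Double-and-add on 4 = (100)₂. Start with Q = (17, 22) for the leading 1-bit.
double: tangent at (17, 22): λ = (3·17² + 8)/(2·22) ≡ 1/21. 21⁻¹ ≡ 11 (mod 23), so λ ≡ 1·11 ≡ 11.
  x = λ² - 17 - 17 = 121 - 34 ≡ 18; y = λ·(17 - 18) - 22 ≡ 13. → (18, 13)
double: tangent at (18, 13): λ = (3·18² + 8)/(2·13) ≡ 14/3. 3⁻¹ ≡ 8 (mod 23) since 3·8 = 24 ≡ 1, so λ ≡ 14·8 ≡ 20.
  x = λ² - 18 - 18 = 400 - 36 ≡ 19; y = λ·(18 - 19) - 13 ≡ 13. → (19, 13)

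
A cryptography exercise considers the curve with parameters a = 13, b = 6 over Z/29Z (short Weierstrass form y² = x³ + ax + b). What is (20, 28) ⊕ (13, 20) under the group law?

(20, 28) + (13, 20). λ = (20 - 28)/(13 - 20) ≡ 21/22 mod 29. 22⁻¹ ≡ 4 (mod 29), so λ ≡ 26.
  x = λ² - 20 - 13 = 676 - 33 ≡ 5; y = λ·(20 - 5) - 28 ≡ 14. → (5, 14)

(5, 14)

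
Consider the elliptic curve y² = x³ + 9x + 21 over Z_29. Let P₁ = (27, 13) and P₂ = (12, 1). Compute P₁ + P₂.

(15, 14)

(27, 13) + (12, 1). λ = (1 - 13)/(12 - 27) ≡ 17/14 mod 29. 14⁻¹ ≡ 27 (mod 29) since 14·27 = 378 ≡ 1, so λ ≡ 24.
  x = λ² - 27 - 12 = 576 - 39 ≡ 15; y = λ·(27 - 15) - 13 ≡ 14. → (15, 14)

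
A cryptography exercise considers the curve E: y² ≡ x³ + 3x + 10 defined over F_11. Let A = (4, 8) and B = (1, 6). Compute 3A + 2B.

(4, 3)

First 3A:
Repeated addition: build up to 3A.
2A: tangent at (4, 8): λ = (3·4² + 3)/(2·8) ≡ 7/5. 5⁻¹ ≡ 9 (mod 11), so λ ≡ 7·9 ≡ 8.
  x = λ² - 4 - 4 = 64 - 8 ≡ 1; y = λ·(4 - 1) - 8 ≡ 5. → (1, 5)
3A: (1, 5) + (4, 8). λ = (8 - 5)/(4 - 1) ≡ 3/3 mod 11. 3⁻¹ ≡ 4 (mod 11), so λ ≡ 1.
  x = λ² - 1 - 4 = 1 - 5 ≡ 7; y = λ·(1 - 7) - 5 ≡ 0. → (7, 0)
3A = (7, 0).
Next 2B:
Repeated addition: build up to 2B.
2B: tangent at (1, 6): λ = (3·1² + 3)/(2·6) ≡ 6/1. 1⁻¹ ≡ 1 (mod 11) since 1·1 = 1 ≡ 1, so λ ≡ 6·1 ≡ 6.
  x = λ² - 1 - 1 = 36 - 2 ≡ 1; y = λ·(1 - 1) - 6 ≡ 5. → (1, 5)
2B = (1, 5).
Finally 3A + 2B:
(7, 0) + (1, 5). λ = (5 - 0)/(1 - 7) ≡ 5/5 mod 11. 5⁻¹ ≡ 9 (mod 11), so λ ≡ 1.
  x = λ² - 7 - 1 = 1 - 8 ≡ 4; y = λ·(7 - 4) - 0 ≡ 3. → (4, 3)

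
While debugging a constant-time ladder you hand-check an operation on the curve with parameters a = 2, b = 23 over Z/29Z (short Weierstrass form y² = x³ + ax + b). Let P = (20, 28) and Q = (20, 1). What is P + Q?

O

The two points share x = 20 and their y-coordinates satisfy 28 + 1 ≡ 0 (mod 29), so they are inverses. Their sum is 𝒪.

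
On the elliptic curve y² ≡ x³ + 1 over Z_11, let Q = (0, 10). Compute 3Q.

O

Repeated addition: build up to 3Q.
2Q: tangent at (0, 10): λ = (3·0² + 0)/(2·10) ≡ 0/9. 9⁻¹ ≡ 5 (mod 11) since 9·5 = 45 ≡ 1, so λ ≡ 0·5 ≡ 0.
  x = λ² - 0 - 0 = 0 - 0 ≡ 0; y = λ·(0 - 0) - 10 ≡ 1. → (0, 1)
3Q: (0, 1) + (0, 10): same x and y₁ ≡ -y₂, so the sum is O.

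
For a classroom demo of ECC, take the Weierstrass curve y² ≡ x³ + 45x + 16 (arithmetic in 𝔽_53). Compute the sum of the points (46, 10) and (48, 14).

(16, 50)

(46, 10) + (48, 14). λ = (14 - 10)/(48 - 46) ≡ 4/2 mod 53. 2⁻¹ ≡ 27 (mod 53), so λ ≡ 2.
  x = λ² - 46 - 48 = 4 - 94 ≡ 16; y = λ·(46 - 16) - 10 ≡ 50. → (16, 50)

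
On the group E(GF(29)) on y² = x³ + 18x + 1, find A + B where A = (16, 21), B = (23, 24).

(18, 3)

(16, 21) + (23, 24). λ = (24 - 21)/(23 - 16) ≡ 3/7 mod 29. 7⁻¹ ≡ 25 (mod 29) since 7·25 = 175 ≡ 1, so λ ≡ 17.
  x = λ² - 16 - 23 = 289 - 39 ≡ 18; y = λ·(16 - 18) - 21 ≡ 3. → (18, 3)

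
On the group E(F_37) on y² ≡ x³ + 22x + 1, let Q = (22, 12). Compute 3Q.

(6, 33)

Repeated addition: build up to 3Q.
2Q: tangent at (22, 12): λ = (3·22² + 22)/(2·12) ≡ 31/24. 24⁻¹ ≡ 17 (mod 37) since 24·17 = 408 ≡ 1, so λ ≡ 31·17 ≡ 9.
  x = λ² - 22 - 22 = 81 - 44 ≡ 0; y = λ·(22 - 0) - 12 ≡ 1. → (0, 1)
3Q: (0, 1) + (22, 12). λ = (12 - 1)/(22 - 0) ≡ 11/22 mod 37. 22⁻¹ ≡ 32 (mod 37) since 22·32 = 704 ≡ 1, so λ ≡ 19.
  x = λ² - 0 - 22 = 361 - 22 ≡ 6; y = λ·(0 - 6) - 1 ≡ 33. → (6, 33)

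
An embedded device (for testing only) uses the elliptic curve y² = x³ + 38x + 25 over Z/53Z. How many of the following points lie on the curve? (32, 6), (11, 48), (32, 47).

3

(32, 6): 6² ≡ 36, rhs ≡ 36 → on.
(11, 48): 48² ≡ 25, rhs ≡ 25 → on.
(32, 47): 47² ≡ 36, rhs ≡ 36 → on.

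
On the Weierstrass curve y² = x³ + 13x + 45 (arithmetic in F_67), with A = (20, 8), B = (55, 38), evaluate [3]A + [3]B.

(10, 6)

First 3A:
Repeated addition: build up to 3A.
2A: tangent at (20, 8): λ = (3·20² + 13)/(2·8) ≡ 7/16. 16⁻¹ ≡ 21 (mod 67), so λ ≡ 7·21 ≡ 13.
  x = λ² - 20 - 20 = 169 - 40 ≡ 62; y = λ·(20 - 62) - 8 ≡ 49. → (62, 49)
3A: (62, 49) + (20, 8). λ = (8 - 49)/(20 - 62) ≡ 26/25 mod 67. 25⁻¹ ≡ 59 (mod 67), so λ ≡ 60.
  x = λ² - 62 - 20 = 3600 - 82 ≡ 34; y = λ·(62 - 34) - 49 ≡ 23. → (34, 23)
3A = (34, 23).
Next 3B:
Repeated addition: build up to 3B.
2B: tangent at (55, 38): λ = (3·55² + 13)/(2·38) ≡ 43/9. 9⁻¹ ≡ 15 (mod 67), so λ ≡ 43·15 ≡ 42.
  x = λ² - 55 - 55 = 1764 - 110 ≡ 46; y = λ·(55 - 46) - 38 ≡ 5. → (46, 5)
3B: (46, 5) + (55, 38). λ = (38 - 5)/(55 - 46) ≡ 33/9 mod 67. 9⁻¹ ≡ 15 (mod 67) since 9·15 = 135 ≡ 1, so λ ≡ 26.
  x = λ² - 46 - 55 = 676 - 101 ≡ 39; y = λ·(46 - 39) - 5 ≡ 43. → (39, 43)
3B = (39, 43).
Finally 3A + 3B:
(34, 23) + (39, 43). λ = (43 - 23)/(39 - 34) ≡ 20/5 mod 67. 5⁻¹ ≡ 27 (mod 67), so λ ≡ 4.
  x = λ² - 34 - 39 = 16 - 73 ≡ 10; y = λ·(34 - 10) - 23 ≡ 6. → (10, 6)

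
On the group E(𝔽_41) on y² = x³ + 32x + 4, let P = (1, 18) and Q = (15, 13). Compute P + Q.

(4, 27)

(1, 18) + (15, 13). λ = (13 - 18)/(15 - 1) ≡ 36/14 mod 41. 14⁻¹ ≡ 3 (mod 41) since 14·3 = 42 ≡ 1, so λ ≡ 26.
  x = λ² - 1 - 15 = 676 - 16 ≡ 4; y = λ·(1 - 4) - 18 ≡ 27. → (4, 27)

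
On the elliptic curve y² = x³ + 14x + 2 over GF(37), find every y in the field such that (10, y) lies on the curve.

x³ + 14x + 2 = 1142 ≡ 32 (mod 37).
32 is a non-residue mod 37; no y exists.

none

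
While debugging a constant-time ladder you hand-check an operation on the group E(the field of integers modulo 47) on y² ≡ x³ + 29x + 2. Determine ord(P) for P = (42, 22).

2P: tangent at (42, 22): λ = (3·42² + 29)/(2·22) ≡ 10/44. 44⁻¹ ≡ 31 (mod 47) since 44·31 = 1364 ≡ 1, so λ ≡ 10·31 ≡ 28.
  x = λ² - 42 - 42 = 784 - 84 ≡ 42; y = λ·(42 - 42) - 22 ≡ 25. → (42, 25)
3P: (42, 25) + (42, 22): same x and y₁ ≡ -y₂, so the sum is the point at infinity.
3P = the point at infinity, so the order is 3.

3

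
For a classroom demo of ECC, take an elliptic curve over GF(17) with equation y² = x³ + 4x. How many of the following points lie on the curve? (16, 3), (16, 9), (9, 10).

(16, 3): 3² ≡ 9, rhs ≡ 12 → off.
(16, 9): 9² ≡ 13, rhs ≡ 12 → off.
(9, 10): 10² ≡ 15, rhs ≡ 0 → off.

0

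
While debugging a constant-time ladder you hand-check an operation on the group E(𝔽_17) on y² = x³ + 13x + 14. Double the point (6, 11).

(14, 13)

tangent at (6, 11): λ = (3·6² + 13)/(2·11) ≡ 2/5. 5⁻¹ ≡ 7 (mod 17) since 5·7 = 35 ≡ 1, so λ ≡ 2·7 ≡ 14.
  x = λ² - 6 - 6 = 196 - 12 ≡ 14; y = λ·(6 - 14) - 11 ≡ 13. → (14, 13)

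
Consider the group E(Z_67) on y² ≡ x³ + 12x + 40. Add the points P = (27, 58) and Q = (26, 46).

(24, 45)

(27, 58) + (26, 46). λ = (46 - 58)/(26 - 27) ≡ 55/66 mod 67. 66⁻¹ ≡ 66 (mod 67), so λ ≡ 12.
  x = λ² - 27 - 26 = 144 - 53 ≡ 24; y = λ·(27 - 24) - 58 ≡ 45. → (24, 45)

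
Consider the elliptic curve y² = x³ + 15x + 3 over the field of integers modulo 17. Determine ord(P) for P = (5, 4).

2P: tangent at (5, 4): λ = (3·5² + 15)/(2·4) ≡ 5/8. 8⁻¹ ≡ 15 (mod 17), so λ ≡ 5·15 ≡ 7.
  x = λ² - 5 - 5 = 49 - 10 ≡ 5; y = λ·(5 - 5) - 4 ≡ 13. → (5, 13)
3P: (5, 13) + (5, 4): same x and y₁ ≡ -y₂, so the sum is 𝒪.
3P = 𝒪, so the order is 3.

3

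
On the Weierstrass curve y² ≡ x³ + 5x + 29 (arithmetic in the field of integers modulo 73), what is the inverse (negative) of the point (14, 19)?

(14, 54)

-(14, 19) = (14, -19 mod 73) = (14, 54).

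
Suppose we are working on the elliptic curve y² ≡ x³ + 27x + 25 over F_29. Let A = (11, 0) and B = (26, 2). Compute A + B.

(11, 0) + (26, 2). λ = (2 - 0)/(26 - 11) ≡ 2/15 mod 29. 15⁻¹ ≡ 2 (mod 29) since 15·2 = 30 ≡ 1, so λ ≡ 4.
  x = λ² - 11 - 26 = 16 - 37 ≡ 8; y = λ·(11 - 8) - 0 ≡ 12. → (8, 12)

(8, 12)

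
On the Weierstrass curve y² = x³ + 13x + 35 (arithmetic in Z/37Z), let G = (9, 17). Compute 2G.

(20, 9)

tangent at (9, 17): λ = (3·9² + 13)/(2·17) ≡ 34/34. 34⁻¹ ≡ 12 (mod 37), so λ ≡ 34·12 ≡ 1.
  x = λ² - 9 - 9 = 1 - 18 ≡ 20; y = λ·(9 - 20) - 17 ≡ 9. → (20, 9)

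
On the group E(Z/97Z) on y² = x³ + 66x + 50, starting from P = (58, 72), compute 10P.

(84, 14)

Repeated addition: build up to 10P.
2P: tangent at (58, 72): λ = (3·58² + 66)/(2·72) ≡ 70/47. 47⁻¹ ≡ 64 (mod 97) since 47·64 = 3008 ≡ 1, so λ ≡ 70·64 ≡ 18.
  x = λ² - 58 - 58 = 324 - 116 ≡ 14; y = λ·(58 - 14) - 72 ≡ 41. → (14, 41)
3P: (14, 41) + (58, 72). λ = (72 - 41)/(58 - 14) ≡ 31/44 mod 97. 44⁻¹ ≡ 86 (mod 97), so λ ≡ 47.
  x = λ² - 14 - 58 = 2209 - 72 ≡ 3; y = λ·(14 - 3) - 41 ≡ 88. → (3, 88)
4P: (3, 88) + (58, 72). λ = (72 - 88)/(58 - 3) ≡ 81/55 mod 97. 55⁻¹ ≡ 30 (mod 97), so λ ≡ 5.
  x = λ² - 3 - 58 = 25 - 61 ≡ 61; y = λ·(3 - 61) - 88 ≡ 10. → (61, 10)
5P: (61, 10) + (58, 72). λ = (72 - 10)/(58 - 61) ≡ 62/94 mod 97. 94⁻¹ ≡ 32 (mod 97), so λ ≡ 44.
  x = λ² - 61 - 58 = 1936 - 119 ≡ 71; y = λ·(61 - 71) - 10 ≡ 35. → (71, 35)
6P: (71, 35) + (58, 72). λ = (72 - 35)/(58 - 71) ≡ 37/84 mod 97. 84⁻¹ ≡ 82 (mod 97), so λ ≡ 27.
  x = λ² - 71 - 58 = 729 - 129 ≡ 18; y = λ·(71 - 18) - 35 ≡ 38. → (18, 38)
7P: (18, 38) + (58, 72). λ = (72 - 38)/(58 - 18) ≡ 34/40 mod 97. 40⁻¹ ≡ 17 (mod 97), so λ ≡ 93.
  x = λ² - 18 - 58 = 8649 - 76 ≡ 37; y = λ·(18 - 37) - 38 ≡ 38. → (37, 38)
8P: (37, 38) + (58, 72). λ = (72 - 38)/(58 - 37) ≡ 34/21 mod 97. 21⁻¹ ≡ 37 (mod 97), so λ ≡ 94.
  x = λ² - 37 - 58 = 8836 - 95 ≡ 11; y = λ·(37 - 11) - 38 ≡ 78. → (11, 78)
9P: (11, 78) + (58, 72). λ = (72 - 78)/(58 - 11) ≡ 91/47 mod 97. 47⁻¹ ≡ 64 (mod 97), so λ ≡ 4.
  x = λ² - 11 - 58 = 16 - 69 ≡ 44; y = λ·(11 - 44) - 78 ≡ 81. → (44, 81)
10P: (44, 81) + (58, 72). λ = (72 - 81)/(58 - 44) ≡ 88/14 mod 97. 14⁻¹ ≡ 7 (mod 97) since 14·7 = 98 ≡ 1, so λ ≡ 34.
  x = λ² - 44 - 58 = 1156 - 102 ≡ 84; y = λ·(44 - 84) - 81 ≡ 14. → (84, 14)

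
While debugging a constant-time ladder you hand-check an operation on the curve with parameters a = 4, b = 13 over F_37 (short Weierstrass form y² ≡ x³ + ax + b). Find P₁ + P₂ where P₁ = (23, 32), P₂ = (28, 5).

(27, 34)

(23, 32) + (28, 5). λ = (5 - 32)/(28 - 23) ≡ 10/5 mod 37. 5⁻¹ ≡ 15 (mod 37), so λ ≡ 2.
  x = λ² - 23 - 28 = 4 - 51 ≡ 27; y = λ·(23 - 27) - 32 ≡ 34. → (27, 34)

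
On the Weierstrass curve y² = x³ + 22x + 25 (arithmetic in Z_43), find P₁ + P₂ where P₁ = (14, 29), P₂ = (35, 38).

(14, 29) + (35, 38). λ = (38 - 29)/(35 - 14) ≡ 9/21 mod 43. 21⁻¹ ≡ 41 (mod 43) since 21·41 = 861 ≡ 1, so λ ≡ 25.
  x = λ² - 14 - 35 = 625 - 49 ≡ 17; y = λ·(14 - 17) - 29 ≡ 25. → (17, 25)

(17, 25)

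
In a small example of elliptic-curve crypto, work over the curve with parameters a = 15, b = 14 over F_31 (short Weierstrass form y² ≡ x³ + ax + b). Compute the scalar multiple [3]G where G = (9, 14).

(0, 13)

Repeated addition: build up to 3G.
2G: tangent at (9, 14): λ = (3·9² + 15)/(2·14) ≡ 10/28. 28⁻¹ ≡ 10 (mod 31), so λ ≡ 10·10 ≡ 7.
  x = λ² - 9 - 9 = 49 - 18 ≡ 0; y = λ·(9 - 0) - 14 ≡ 18. → (0, 18)
3G: (0, 18) + (9, 14). λ = (14 - 18)/(9 - 0) ≡ 27/9 mod 31. 9⁻¹ ≡ 7 (mod 31) since 9·7 = 63 ≡ 1, so λ ≡ 3.
  x = λ² - 0 - 9 = 9 - 9 ≡ 0; y = λ·(0 - 0) - 18 ≡ 13. → (0, 13)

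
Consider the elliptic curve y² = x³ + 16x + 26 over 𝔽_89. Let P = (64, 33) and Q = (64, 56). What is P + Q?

The two points share x = 64 and their y-coordinates satisfy 33 + 56 ≡ 0 (mod 89), so they are inverses. Their sum is ∞.

O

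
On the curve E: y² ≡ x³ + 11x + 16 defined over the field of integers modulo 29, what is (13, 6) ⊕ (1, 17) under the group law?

(13, 6) + (1, 17). λ = (17 - 6)/(1 - 13) ≡ 11/17 mod 29. 17⁻¹ ≡ 12 (mod 29) since 17·12 = 204 ≡ 1, so λ ≡ 16.
  x = λ² - 13 - 1 = 256 - 14 ≡ 10; y = λ·(13 - 10) - 6 ≡ 13. → (10, 13)

(10, 13)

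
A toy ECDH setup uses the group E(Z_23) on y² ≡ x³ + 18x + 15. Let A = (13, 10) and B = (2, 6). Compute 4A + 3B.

(3, 21)

First 4A:
Repeated addition: build up to 4A.
2A: tangent at (13, 10): λ = (3·13² + 18)/(2·10) ≡ 19/20. 20⁻¹ ≡ 15 (mod 23) since 20·15 = 300 ≡ 1, so λ ≡ 19·15 ≡ 9.
  x = λ² - 13 - 13 = 81 - 26 ≡ 9; y = λ·(13 - 9) - 10 ≡ 3. → (9, 3)
3A: (9, 3) + (13, 10). λ = (10 - 3)/(13 - 9) ≡ 7/4 mod 23. 4⁻¹ ≡ 6 (mod 23), so λ ≡ 19.
  x = λ² - 9 - 13 = 361 - 22 ≡ 17; y = λ·(9 - 17) - 3 ≡ 6. → (17, 6)
4A: (17, 6) + (13, 10). λ = (10 - 6)/(13 - 17) ≡ 4/19 mod 23. 19⁻¹ ≡ 17 (mod 23), so λ ≡ 22.
  x = λ² - 17 - 13 = 484 - 30 ≡ 17; y = λ·(17 - 17) - 6 ≡ 17. → (17, 17)
4A = (17, 17).
Next 3B:
Repeated addition: build up to 3B.
2B: tangent at (2, 6): λ = (3·2² + 18)/(2·6) ≡ 7/12. 12⁻¹ ≡ 2 (mod 23), so λ ≡ 7·2 ≡ 14.
  x = λ² - 2 - 2 = 196 - 4 ≡ 8; y = λ·(2 - 8) - 6 ≡ 2. → (8, 2)
3B: (8, 2) + (2, 6). λ = (6 - 2)/(2 - 8) ≡ 4/17 mod 23. 17⁻¹ ≡ 19 (mod 23) since 17·19 = 323 ≡ 1, so λ ≡ 7.
  x = λ² - 8 - 2 = 49 - 10 ≡ 16; y = λ·(8 - 16) - 2 ≡ 11. → (16, 11)
3B = (16, 11).
Finally 4A + 3B:
(17, 17) + (16, 11). λ = (11 - 17)/(16 - 17) ≡ 17/22 mod 23. 22⁻¹ ≡ 22 (mod 23), so λ ≡ 6.
  x = λ² - 17 - 16 = 36 - 33 ≡ 3; y = λ·(17 - 3) - 17 ≡ 21. → (3, 21)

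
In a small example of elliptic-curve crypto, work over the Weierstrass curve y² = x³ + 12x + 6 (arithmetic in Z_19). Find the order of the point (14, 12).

2P: tangent at (14, 12): λ = (3·14² + 12)/(2·12) ≡ 11/5. 5⁻¹ ≡ 4 (mod 19), so λ ≡ 11·4 ≡ 6.
  x = λ² - 14 - 14 = 36 - 28 ≡ 8; y = λ·(14 - 8) - 12 ≡ 5. → (8, 5)
3P: (8, 5) + (14, 12). λ = (12 - 5)/(14 - 8) ≡ 7/6 mod 19. 6⁻¹ ≡ 16 (mod 19), so λ ≡ 17.
  x = λ² - 8 - 14 = 289 - 22 ≡ 1; y = λ·(8 - 1) - 5 ≡ 0. → (1, 0)
4P: (1, 0) + (14, 12). λ = (12 - 0)/(14 - 1) ≡ 12/13 mod 19. 13⁻¹ ≡ 3 (mod 19), so λ ≡ 17.
  x = λ² - 1 - 14 = 289 - 15 ≡ 8; y = λ·(1 - 8) - 0 ≡ 14. → (8, 14)
5P: (8, 14) + (14, 12). λ = (12 - 14)/(14 - 8) ≡ 17/6 mod 19. 6⁻¹ ≡ 16 (mod 19) since 6·16 = 96 ≡ 1, so λ ≡ 6.
  x = λ² - 8 - 14 = 36 - 22 ≡ 14; y = λ·(8 - 14) - 14 ≡ 7. → (14, 7)
6P: (14, 7) + (14, 12): same x and y₁ ≡ -y₂, so the sum is ∞.
6P = ∞, so the order is 6.

6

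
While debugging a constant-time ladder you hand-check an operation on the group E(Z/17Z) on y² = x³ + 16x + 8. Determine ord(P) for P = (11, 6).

2P: tangent at (11, 6): λ = (3·11² + 16)/(2·6) ≡ 5/12. 12⁻¹ ≡ 10 (mod 17), so λ ≡ 5·10 ≡ 16.
  x = λ² - 11 - 11 = 256 - 22 ≡ 13; y = λ·(11 - 13) - 6 ≡ 13. → (13, 13)
3P: (13, 13) + (11, 6). λ = (6 - 13)/(11 - 13) ≡ 10/15 mod 17. 15⁻¹ ≡ 8 (mod 17), so λ ≡ 12.
  x = λ² - 13 - 11 = 144 - 24 ≡ 1; y = λ·(13 - 1) - 13 ≡ 12. → (1, 12)
4P: (1, 12) + (11, 6). λ = (6 - 12)/(11 - 1) ≡ 11/10 mod 17. 10⁻¹ ≡ 12 (mod 17) since 10·12 = 120 ≡ 1, so λ ≡ 13.
  x = λ² - 1 - 11 = 169 - 12 ≡ 4; y = λ·(1 - 4) - 12 ≡ 0. → (4, 0)
5P: (4, 0) + (11, 6). λ = (6 - 0)/(11 - 4) ≡ 6/7 mod 17. 7⁻¹ ≡ 5 (mod 17) since 7·5 = 35 ≡ 1, so λ ≡ 13.
  x = λ² - 4 - 11 = 169 - 15 ≡ 1; y = λ·(4 - 1) - 0 ≡ 5. → (1, 5)
6P: (1, 5) + (11, 6). λ = (6 - 5)/(11 - 1) ≡ 1/10 mod 17. 10⁻¹ ≡ 12 (mod 17), so λ ≡ 12.
  x = λ² - 1 - 11 = 144 - 12 ≡ 13; y = λ·(1 - 13) - 5 ≡ 4. → (13, 4)
7P: (13, 4) + (11, 6). λ = (6 - 4)/(11 - 13) ≡ 2/15 mod 17. 15⁻¹ ≡ 8 (mod 17), so λ ≡ 16.
  x = λ² - 13 - 11 = 256 - 24 ≡ 11; y = λ·(13 - 11) - 4 ≡ 11. → (11, 11)
8P: (11, 11) + (11, 6): same x and y₁ ≡ -y₂, so the sum is O.
8P = O, so the order is 8.

8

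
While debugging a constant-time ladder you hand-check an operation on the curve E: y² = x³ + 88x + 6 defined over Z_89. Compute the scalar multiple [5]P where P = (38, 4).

Repeated addition: build up to 5P.
2P: tangent at (38, 4): λ = (3·38² + 88)/(2·4) ≡ 59/8. 8⁻¹ ≡ 78 (mod 89), so λ ≡ 59·78 ≡ 63.
  x = λ² - 38 - 38 = 3969 - 76 ≡ 66; y = λ·(38 - 66) - 4 ≡ 12. → (66, 12)
3P: (66, 12) + (38, 4). λ = (4 - 12)/(38 - 66) ≡ 81/61 mod 89. 61⁻¹ ≡ 54 (mod 89), so λ ≡ 13.
  x = λ² - 66 - 38 = 169 - 104 ≡ 65; y = λ·(66 - 65) - 12 ≡ 1. → (65, 1)
4P: (65, 1) + (38, 4). λ = (4 - 1)/(38 - 65) ≡ 3/62 mod 89. 62⁻¹ ≡ 56 (mod 89) since 62·56 = 3472 ≡ 1, so λ ≡ 79.
  x = λ² - 65 - 38 = 6241 - 103 ≡ 86; y = λ·(65 - 86) - 1 ≡ 31. → (86, 31)
5P: (86, 31) + (38, 4). λ = (4 - 31)/(38 - 86) ≡ 62/41 mod 89. 41⁻¹ ≡ 76 (mod 89), so λ ≡ 84.
  x = λ² - 86 - 38 = 7056 - 124 ≡ 79; y = λ·(86 - 79) - 31 ≡ 23. → (79, 23)

(79, 23)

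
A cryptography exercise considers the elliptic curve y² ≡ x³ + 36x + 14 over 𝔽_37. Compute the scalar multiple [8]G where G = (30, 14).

Double-and-add on 8 = (1000)₂. Start with G = (30, 14) for the leading 1-bit.
double: tangent at (30, 14): λ = (3·30² + 36)/(2·14) ≡ 35/28. 28⁻¹ ≡ 4 (mod 37) since 28·4 = 112 ≡ 1, so λ ≡ 35·4 ≡ 29.
  x = λ² - 30 - 30 = 841 - 60 ≡ 4; y = λ·(30 - 4) - 14 ≡ 0. → (4, 0)
double: (4, 0) + (4, 0): same x and y₁ ≡ -y₂, so the sum is ∞.
double: ∞ + ∞ = ∞ (identity).

O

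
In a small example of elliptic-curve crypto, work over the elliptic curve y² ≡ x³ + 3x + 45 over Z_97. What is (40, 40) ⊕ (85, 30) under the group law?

(93, 58)

(40, 40) + (85, 30). λ = (30 - 40)/(85 - 40) ≡ 87/45 mod 97. 45⁻¹ ≡ 69 (mod 97) since 45·69 = 3105 ≡ 1, so λ ≡ 86.
  x = λ² - 40 - 85 = 7396 - 125 ≡ 93; y = λ·(40 - 93) - 40 ≡ 58. → (93, 58)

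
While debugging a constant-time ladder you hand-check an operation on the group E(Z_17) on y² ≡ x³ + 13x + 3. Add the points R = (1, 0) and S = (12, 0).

(4, 0)

(1, 0) + (12, 0). λ = (0 - 0)/(12 - 1) ≡ 0/11 mod 17. 11⁻¹ ≡ 14 (mod 17), so λ ≡ 0.
  x = λ² - 1 - 12 = 0 - 13 ≡ 4; y = λ·(1 - 4) - 0 ≡ 0. → (4, 0)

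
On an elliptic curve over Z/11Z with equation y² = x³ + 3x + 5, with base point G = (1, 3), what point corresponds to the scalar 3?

(4, 2)

Repeated addition: build up to 3G.
2G: tangent at (1, 3): λ = (3·1² + 3)/(2·3) ≡ 6/6. 6⁻¹ ≡ 2 (mod 11), so λ ≡ 6·2 ≡ 1.
  x = λ² - 1 - 1 = 1 - 2 ≡ 10; y = λ·(1 - 10) - 3 ≡ 10. → (10, 10)
3G: (10, 10) + (1, 3). λ = (3 - 10)/(1 - 10) ≡ 4/2 mod 11. 2⁻¹ ≡ 6 (mod 11), so λ ≡ 2.
  x = λ² - 10 - 1 = 4 - 11 ≡ 4; y = λ·(10 - 4) - 10 ≡ 2. → (4, 2)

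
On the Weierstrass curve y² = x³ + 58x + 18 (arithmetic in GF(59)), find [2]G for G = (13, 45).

(42, 45)

tangent at (13, 45): λ = (3·13² + 58)/(2·45) ≡ 34/31. 31⁻¹ ≡ 40 (mod 59), so λ ≡ 34·40 ≡ 3.
  x = λ² - 13 - 13 = 9 - 26 ≡ 42; y = λ·(13 - 42) - 45 ≡ 45. → (42, 45)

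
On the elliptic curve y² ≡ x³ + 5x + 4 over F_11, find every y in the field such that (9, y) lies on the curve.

x³ + 5x + 4 = 778 ≡ 8 (mod 11).
8 is a non-residue mod 11; no y exists.

none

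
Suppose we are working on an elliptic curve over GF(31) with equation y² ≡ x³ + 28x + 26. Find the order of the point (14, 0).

2P: (14, 0) + (14, 0): same x and y₁ ≡ -y₂, so the sum is ∞.
2P = ∞, so the order is 2.

2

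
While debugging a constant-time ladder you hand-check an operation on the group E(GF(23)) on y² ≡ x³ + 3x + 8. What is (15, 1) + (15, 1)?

(6, 14)

tangent at (15, 1): λ = (3·15² + 3)/(2·1) ≡ 11/2. 2⁻¹ ≡ 12 (mod 23) since 2·12 = 24 ≡ 1, so λ ≡ 11·12 ≡ 17.
  x = λ² - 15 - 15 = 289 - 30 ≡ 6; y = λ·(15 - 6) - 1 ≡ 14. → (6, 14)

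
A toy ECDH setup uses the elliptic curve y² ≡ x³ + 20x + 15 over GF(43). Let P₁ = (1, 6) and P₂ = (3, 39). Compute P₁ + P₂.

(21, 8)

(1, 6) + (3, 39). λ = (39 - 6)/(3 - 1) ≡ 33/2 mod 43. 2⁻¹ ≡ 22 (mod 43) since 2·22 = 44 ≡ 1, so λ ≡ 38.
  x = λ² - 1 - 3 = 1444 - 4 ≡ 21; y = λ·(1 - 21) - 6 ≡ 8. → (21, 8)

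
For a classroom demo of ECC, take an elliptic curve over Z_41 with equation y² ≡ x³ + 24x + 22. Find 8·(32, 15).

(5, 29)

Write Q = (32, 15).
Repeated addition: build up to 8Q.
2Q: tangent at (32, 15): λ = (3·32² + 24)/(2·15) ≡ 21/30. 30⁻¹ ≡ 26 (mod 41), so λ ≡ 21·26 ≡ 13.
  x = λ² - 32 - 32 = 169 - 64 ≡ 23; y = λ·(32 - 23) - 15 ≡ 20. → (23, 20)
3Q: (23, 20) + (32, 15). λ = (15 - 20)/(32 - 23) ≡ 36/9 mod 41. 9⁻¹ ≡ 32 (mod 41), so λ ≡ 4.
  x = λ² - 23 - 32 = 16 - 55 ≡ 2; y = λ·(23 - 2) - 20 ≡ 23. → (2, 23)
4Q: (2, 23) + (32, 15). λ = (15 - 23)/(32 - 2) ≡ 33/30 mod 41. 30⁻¹ ≡ 26 (mod 41), so λ ≡ 38.
  x = λ² - 2 - 32 = 1444 - 34 ≡ 16; y = λ·(2 - 16) - 23 ≡ 19. → (16, 19)
5Q: (16, 19) + (32, 15). λ = (15 - 19)/(32 - 16) ≡ 37/16 mod 41. 16⁻¹ ≡ 18 (mod 41) since 16·18 = 288 ≡ 1, so λ ≡ 10.
  x = λ² - 16 - 32 = 100 - 48 ≡ 11; y = λ·(16 - 11) - 19 ≡ 31. → (11, 31)
6Q: (11, 31) + (32, 15). λ = (15 - 31)/(32 - 11) ≡ 25/21 mod 41. 21⁻¹ ≡ 2 (mod 41) since 21·2 = 42 ≡ 1, so λ ≡ 9.
  x = λ² - 11 - 32 = 81 - 43 ≡ 38; y = λ·(11 - 38) - 31 ≡ 13. → (38, 13)
7Q: (38, 13) + (32, 15). λ = (15 - 13)/(32 - 38) ≡ 2/35 mod 41. 35⁻¹ ≡ 34 (mod 41), so λ ≡ 27.
  x = λ² - 38 - 32 = 729 - 70 ≡ 3; y = λ·(38 - 3) - 13 ≡ 30. → (3, 30)
8Q: (3, 30) + (32, 15). λ = (15 - 30)/(32 - 3) ≡ 26/29 mod 41. 29⁻¹ ≡ 17 (mod 41), so λ ≡ 32.
  x = λ² - 3 - 32 = 1024 - 35 ≡ 5; y = λ·(3 - 5) - 30 ≡ 29. → (5, 29)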